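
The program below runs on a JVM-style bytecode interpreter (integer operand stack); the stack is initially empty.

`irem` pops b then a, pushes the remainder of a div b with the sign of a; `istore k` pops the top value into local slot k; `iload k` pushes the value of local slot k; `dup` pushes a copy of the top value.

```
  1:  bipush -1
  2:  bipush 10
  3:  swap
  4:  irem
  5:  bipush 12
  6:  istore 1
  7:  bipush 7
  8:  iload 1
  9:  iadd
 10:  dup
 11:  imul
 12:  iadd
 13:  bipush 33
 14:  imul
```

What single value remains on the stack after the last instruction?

11913

bipush -1 : -1
bipush 10 : -1 10
swap      : 10 -1
irem      : 0
bipush 12 : 0 12
istore 1  : 0
bipush 7  : 0 7
iload 1   : 0 7 12
iadd      : 0 19
dup       : 0 19 19
imul      : 0 361
iadd      : 361
bipush 33 : 361 33
imul      : 11913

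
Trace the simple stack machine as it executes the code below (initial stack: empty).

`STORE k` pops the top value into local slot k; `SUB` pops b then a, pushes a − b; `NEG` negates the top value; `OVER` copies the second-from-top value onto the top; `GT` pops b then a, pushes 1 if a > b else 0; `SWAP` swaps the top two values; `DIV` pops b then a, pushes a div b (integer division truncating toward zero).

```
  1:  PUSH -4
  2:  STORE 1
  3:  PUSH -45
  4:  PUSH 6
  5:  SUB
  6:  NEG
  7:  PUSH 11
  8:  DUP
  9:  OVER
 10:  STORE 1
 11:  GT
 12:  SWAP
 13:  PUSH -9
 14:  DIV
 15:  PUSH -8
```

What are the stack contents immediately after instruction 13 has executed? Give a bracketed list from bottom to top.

[0, 51, -9]

PUSH -4  : -4
STORE 1  : (empty)
PUSH -45 : -45
PUSH 6   : -45 6
SUB      : -51
NEG      : 51
PUSH 11  : 51 11
DUP      : 51 11 11
OVER     : 51 11 11 11
STORE 1  : 51 11 11
GT       : 51 0
SWAP     : 0 51
PUSH -9  : 0 51 -9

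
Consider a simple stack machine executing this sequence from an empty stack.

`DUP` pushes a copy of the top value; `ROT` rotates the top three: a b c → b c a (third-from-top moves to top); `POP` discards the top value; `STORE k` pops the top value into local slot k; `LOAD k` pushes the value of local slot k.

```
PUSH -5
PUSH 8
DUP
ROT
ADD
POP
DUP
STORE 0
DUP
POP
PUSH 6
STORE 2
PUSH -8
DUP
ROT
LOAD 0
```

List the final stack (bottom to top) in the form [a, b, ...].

[-8, -8, 8, 8]

PUSH -5 → [-5]
PUSH 8  → [-5, 8]
DUP     → [-5, 8, 8]
ROT     → [8, 8, -5]
ADD     → [8, 3]
POP     → [8]
DUP     → [8, 8]
STORE 0 → [8]
DUP     → [8, 8]
POP     → [8]
PUSH 6  → [8, 6]
STORE 2 → [8]
PUSH -8 → [8, -8]
DUP     → [8, -8, -8]
ROT     → [-8, -8, 8]
LOAD 0  → [-8, -8, 8, 8]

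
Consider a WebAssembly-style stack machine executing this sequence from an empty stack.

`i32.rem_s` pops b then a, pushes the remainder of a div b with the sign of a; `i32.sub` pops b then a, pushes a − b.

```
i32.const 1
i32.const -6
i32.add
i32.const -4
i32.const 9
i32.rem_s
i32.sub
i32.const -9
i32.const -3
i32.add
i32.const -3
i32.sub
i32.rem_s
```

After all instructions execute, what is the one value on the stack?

-1

i32.const 1  → 1
i32.const -6 → 1 -6
i32.add      → -5
i32.const -4 → -5 -4
i32.const 9  → -5 -4 9
i32.rem_s    → -5 -4
i32.sub      → -1
i32.const -9 → -1 -9
i32.const -3 → -1 -9 -3
i32.add      → -1 -12
i32.const -3 → -1 -12 -3
i32.sub      → -1 -9
i32.rem_s    → -1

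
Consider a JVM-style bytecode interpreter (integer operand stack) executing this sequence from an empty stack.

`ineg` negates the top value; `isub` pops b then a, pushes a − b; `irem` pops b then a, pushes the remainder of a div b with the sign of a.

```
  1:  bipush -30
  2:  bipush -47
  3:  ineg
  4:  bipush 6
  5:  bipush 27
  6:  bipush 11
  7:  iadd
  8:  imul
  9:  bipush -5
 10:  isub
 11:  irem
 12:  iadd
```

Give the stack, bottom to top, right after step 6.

[-30, 47, 6, 27, 11]

bipush -30 -> [-30]
bipush -47 -> [-30, -47]
ineg       -> [-30, 47]
bipush 6   -> [-30, 47, 6]
bipush 27  -> [-30, 47, 6, 27]
bipush 11  -> [-30, 47, 6, 27, 11]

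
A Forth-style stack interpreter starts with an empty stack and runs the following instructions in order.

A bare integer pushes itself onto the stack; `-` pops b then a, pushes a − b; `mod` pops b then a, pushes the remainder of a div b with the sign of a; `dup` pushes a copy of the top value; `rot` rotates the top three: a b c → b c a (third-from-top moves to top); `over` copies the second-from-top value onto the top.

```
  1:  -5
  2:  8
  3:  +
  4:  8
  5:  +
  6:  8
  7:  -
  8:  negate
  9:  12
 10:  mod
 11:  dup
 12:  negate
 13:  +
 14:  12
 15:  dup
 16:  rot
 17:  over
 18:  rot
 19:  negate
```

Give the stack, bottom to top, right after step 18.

[12, 0, 12, 12]

-5      [-5]
8       [-5, 8]
+       [3]
8       [3, 8]
+       [11]
8       [11, 8]
-       [3]
negate  [-3]
12      [-3, 12]
mod     [-3]
dup     [-3, -3]
negate  [-3, 3]
+       [0]
12      [0, 12]
dup     [0, 12, 12]
rot     [12, 12, 0]
over    [12, 12, 0, 12]
rot     [12, 0, 12, 12]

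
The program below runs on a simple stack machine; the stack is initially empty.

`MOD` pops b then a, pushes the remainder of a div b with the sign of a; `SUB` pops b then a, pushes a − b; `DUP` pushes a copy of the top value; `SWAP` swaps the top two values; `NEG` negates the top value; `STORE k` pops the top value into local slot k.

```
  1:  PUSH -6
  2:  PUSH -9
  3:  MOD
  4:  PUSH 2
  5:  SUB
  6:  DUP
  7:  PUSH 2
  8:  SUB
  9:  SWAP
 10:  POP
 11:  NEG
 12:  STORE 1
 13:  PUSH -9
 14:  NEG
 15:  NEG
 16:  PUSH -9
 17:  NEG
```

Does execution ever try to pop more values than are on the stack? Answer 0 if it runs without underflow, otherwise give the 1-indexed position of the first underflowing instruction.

PUSH -6 : -6
PUSH -9 : -6 -9
MOD     : -6
PUSH 2  : -6 2
SUB     : -8
DUP     : -8 -8
PUSH 2  : -8 -8 2
SUB     : -8 -10
SWAP    : -10 -8
POP     : -10
NEG     : 10
STORE 1 : (empty)
PUSH -9 : -9
NEG     : 9
NEG     : -9
PUSH -9 : -9 -9
NEG     : -9 9

0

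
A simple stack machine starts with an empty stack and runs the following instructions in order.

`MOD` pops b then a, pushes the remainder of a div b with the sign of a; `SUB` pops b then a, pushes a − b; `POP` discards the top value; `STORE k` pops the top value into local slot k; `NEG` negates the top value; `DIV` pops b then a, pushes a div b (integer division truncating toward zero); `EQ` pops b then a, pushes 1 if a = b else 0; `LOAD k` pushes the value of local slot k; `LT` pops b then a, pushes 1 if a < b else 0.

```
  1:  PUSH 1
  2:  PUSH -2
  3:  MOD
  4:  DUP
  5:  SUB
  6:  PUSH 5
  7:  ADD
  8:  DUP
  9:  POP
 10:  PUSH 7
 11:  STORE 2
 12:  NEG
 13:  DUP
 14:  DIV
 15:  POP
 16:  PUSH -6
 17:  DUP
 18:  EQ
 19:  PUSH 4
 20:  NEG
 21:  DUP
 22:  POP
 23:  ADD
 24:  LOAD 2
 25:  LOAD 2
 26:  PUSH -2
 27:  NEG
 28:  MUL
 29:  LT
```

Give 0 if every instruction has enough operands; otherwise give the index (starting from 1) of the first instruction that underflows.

PUSH 1  : 1
PUSH -2 : 1 -2
MOD     : 1
DUP     : 1 1
SUB     : 0
PUSH 5  : 0 5
ADD     : 5
DUP     : 5 5
POP     : 5
PUSH 7  : 5 7
STORE 2 : 5
NEG     : -5
DUP     : -5 -5
DIV     : 1
POP     : (empty)
PUSH -6 : -6
DUP     : -6 -6
EQ      : 1
PUSH 4  : 1 4
NEG     : 1 -4
DUP     : 1 -4 -4
POP     : 1 -4
ADD     : -3
LOAD 2  : -3 7
LOAD 2  : -3 7 7
PUSH -2 : -3 7 7 -2
NEG     : -3 7 7 2
MUL     : -3 7 14
LT      : -3 1

0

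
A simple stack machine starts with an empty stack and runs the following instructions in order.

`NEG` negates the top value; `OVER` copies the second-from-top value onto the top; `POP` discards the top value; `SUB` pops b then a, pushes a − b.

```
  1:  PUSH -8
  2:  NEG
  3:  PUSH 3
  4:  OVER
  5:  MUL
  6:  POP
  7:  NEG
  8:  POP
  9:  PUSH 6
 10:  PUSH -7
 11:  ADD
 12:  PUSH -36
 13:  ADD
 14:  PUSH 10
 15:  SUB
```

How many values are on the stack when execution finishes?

PUSH -8  -> -8
NEG      -> 8
PUSH 3   -> 8 3
OVER     -> 8 3 8
MUL      -> 8 24
POP      -> 8
NEG      -> -8
POP      -> (empty)
PUSH 6   -> 6
PUSH -7  -> 6 -7
ADD      -> -1
PUSH -36 -> -1 -36
ADD      -> -37
PUSH 10  -> -37 10
SUB      -> -47

1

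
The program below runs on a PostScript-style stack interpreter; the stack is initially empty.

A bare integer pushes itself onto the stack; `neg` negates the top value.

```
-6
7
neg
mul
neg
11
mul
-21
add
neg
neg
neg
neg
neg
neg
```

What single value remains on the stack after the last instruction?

-483

-6  : -6
7   : -6 7
neg : -6 -7
mul : 42
neg : -42
11  : -42 11
mul : -462
-21 : -462 -21
add : -483
neg : 483
neg : -483
neg : 483
neg : -483
neg : 483
neg : -483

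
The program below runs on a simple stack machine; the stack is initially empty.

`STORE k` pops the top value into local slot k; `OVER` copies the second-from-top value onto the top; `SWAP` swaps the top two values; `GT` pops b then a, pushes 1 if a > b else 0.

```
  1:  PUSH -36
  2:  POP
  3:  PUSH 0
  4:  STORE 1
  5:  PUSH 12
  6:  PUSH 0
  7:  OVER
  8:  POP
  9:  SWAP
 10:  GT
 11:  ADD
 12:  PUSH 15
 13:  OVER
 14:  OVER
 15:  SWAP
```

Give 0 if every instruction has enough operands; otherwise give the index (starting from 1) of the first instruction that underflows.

11

PUSH -36 -> [-36]
POP      -> []
PUSH 0   -> [0]
STORE 1  -> []
PUSH 12  -> [12]
PUSH 0   -> [12, 0]
OVER     -> [12, 0, 12]
POP      -> [12, 0]
SWAP     -> [0, 12]
GT       -> [0]
ADD  — needs 2 operands, stack has 1 → underflow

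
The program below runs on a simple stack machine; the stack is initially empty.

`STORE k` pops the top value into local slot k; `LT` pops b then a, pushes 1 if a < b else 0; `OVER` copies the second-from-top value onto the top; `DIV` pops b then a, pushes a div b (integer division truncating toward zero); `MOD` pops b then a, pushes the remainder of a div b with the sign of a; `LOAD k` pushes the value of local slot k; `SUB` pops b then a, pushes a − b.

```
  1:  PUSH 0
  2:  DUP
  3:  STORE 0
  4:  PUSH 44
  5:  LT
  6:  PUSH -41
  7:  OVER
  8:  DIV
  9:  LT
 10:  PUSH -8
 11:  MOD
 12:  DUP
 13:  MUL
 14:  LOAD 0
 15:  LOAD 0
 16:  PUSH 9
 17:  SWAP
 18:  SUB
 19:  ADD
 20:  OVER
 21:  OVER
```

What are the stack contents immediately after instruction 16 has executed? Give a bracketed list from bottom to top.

PUSH 0   : 0
DUP      : 0 0
STORE 0  : 0
PUSH 44  : 0 44
LT       : 1
PUSH -41 : 1 -41
OVER     : 1 -41 1
DIV      : 1 -41
LT       : 0
PUSH -8  : 0 -8
MOD      : 0
DUP      : 0 0
MUL      : 0
LOAD 0   : 0 0
LOAD 0   : 0 0 0
PUSH 9   : 0 0 0 9

[0, 0, 0, 9]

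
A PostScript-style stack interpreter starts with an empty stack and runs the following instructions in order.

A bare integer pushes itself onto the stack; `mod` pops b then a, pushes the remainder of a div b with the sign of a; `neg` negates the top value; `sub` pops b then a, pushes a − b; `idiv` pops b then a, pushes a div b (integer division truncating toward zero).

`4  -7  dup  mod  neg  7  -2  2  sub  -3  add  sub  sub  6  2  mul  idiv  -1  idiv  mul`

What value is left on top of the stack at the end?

4

4     4
-7    4 -7
dup   4 -7 -7
mod   4 0
neg   4 0
7     4 0 7
-2    4 0 7 -2
2     4 0 7 -2 2
sub   4 0 7 -4
-3    4 0 7 -4 -3
add   4 0 7 -7
sub   4 0 14
sub   4 -14
6     4 -14 6
2     4 -14 6 2
mul   4 -14 12
idiv  4 -1
-1    4 -1 -1
idiv  4 1
mul   4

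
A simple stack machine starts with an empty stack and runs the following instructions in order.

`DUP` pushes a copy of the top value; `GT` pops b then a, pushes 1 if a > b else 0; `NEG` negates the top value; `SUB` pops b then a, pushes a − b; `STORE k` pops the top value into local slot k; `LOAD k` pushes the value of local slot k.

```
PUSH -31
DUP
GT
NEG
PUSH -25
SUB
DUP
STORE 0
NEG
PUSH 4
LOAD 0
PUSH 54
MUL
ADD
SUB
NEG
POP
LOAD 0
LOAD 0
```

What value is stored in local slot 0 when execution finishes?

PUSH -31 : [-31]
DUP      : [-31, -31]
GT       : [0]
NEG      : [0]
PUSH -25 : [0, -25]
SUB      : [25]
DUP      : [25, 25]
STORE 0  : [25]
NEG      : [-25]
PUSH 4   : [-25, 4]
LOAD 0   : [-25, 4, 25]
PUSH 54  : [-25, 4, 25, 54]
MUL      : [-25, 4, 1350]
ADD      : [-25, 1354]
SUB      : [-1379]
NEG      : [1379]
POP      : []
LOAD 0   : [25]
LOAD 0   : [25, 25]

25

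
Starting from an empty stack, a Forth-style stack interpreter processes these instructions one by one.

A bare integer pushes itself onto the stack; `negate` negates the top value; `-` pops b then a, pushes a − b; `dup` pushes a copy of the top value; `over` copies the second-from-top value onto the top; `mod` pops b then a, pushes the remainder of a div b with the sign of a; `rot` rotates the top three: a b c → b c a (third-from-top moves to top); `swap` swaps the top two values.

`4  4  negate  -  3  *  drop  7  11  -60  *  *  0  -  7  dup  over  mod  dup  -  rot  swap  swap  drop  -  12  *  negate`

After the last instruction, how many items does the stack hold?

1

4       [4]
4       [4, 4]
negate  [4, -4]
-       [8]
3       [8, 3]
*       [24]
drop    []
7       [7]
11      [7, 11]
-60     [7, 11, -60]
*       [7, -660]
*       [-4620]
0       [-4620, 0]
-       [-4620]
7       [-4620, 7]
dup     [-4620, 7, 7]
over    [-4620, 7, 7, 7]
mod     [-4620, 7, 0]
dup     [-4620, 7, 0, 0]
-       [-4620, 7, 0]
rot     [7, 0, -4620]
swap    [7, -4620, 0]
swap    [7, 0, -4620]
drop    [7, 0]
-       [7]
12      [7, 12]
*       [84]
negate  [-84]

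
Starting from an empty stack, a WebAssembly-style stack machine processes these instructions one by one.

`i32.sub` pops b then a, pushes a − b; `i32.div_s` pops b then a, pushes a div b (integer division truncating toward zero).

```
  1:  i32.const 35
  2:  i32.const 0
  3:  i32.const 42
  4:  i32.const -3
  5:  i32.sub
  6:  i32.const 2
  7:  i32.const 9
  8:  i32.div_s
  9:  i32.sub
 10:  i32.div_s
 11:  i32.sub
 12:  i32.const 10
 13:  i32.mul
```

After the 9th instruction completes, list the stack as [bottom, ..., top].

[35, 0, 45]

i32.const 35 → [35]
i32.const 0  → [35, 0]
i32.const 42 → [35, 0, 42]
i32.const -3 → [35, 0, 42, -3]
i32.sub      → [35, 0, 45]
i32.const 2  → [35, 0, 45, 2]
i32.const 9  → [35, 0, 45, 2, 9]
i32.div_s    → [35, 0, 45, 0]
i32.sub      → [35, 0, 45]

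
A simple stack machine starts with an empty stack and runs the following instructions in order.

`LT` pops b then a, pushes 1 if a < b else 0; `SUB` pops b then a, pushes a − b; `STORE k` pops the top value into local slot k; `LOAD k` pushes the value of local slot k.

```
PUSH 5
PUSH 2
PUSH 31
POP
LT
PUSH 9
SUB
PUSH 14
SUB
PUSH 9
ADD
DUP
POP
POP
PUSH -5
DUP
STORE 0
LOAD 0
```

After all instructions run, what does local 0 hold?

PUSH 5  : [5]
PUSH 2  : [5, 2]
PUSH 31 : [5, 2, 31]
POP     : [5, 2]
LT      : [0]
PUSH 9  : [0, 9]
SUB     : [-9]
PUSH 14 : [-9, 14]
SUB     : [-23]
PUSH 9  : [-23, 9]
ADD     : [-14]
DUP     : [-14, -14]
POP     : [-14]
POP     : []
PUSH -5 : [-5]
DUP     : [-5, -5]
STORE 0 : [-5]
LOAD 0  : [-5, -5]

-5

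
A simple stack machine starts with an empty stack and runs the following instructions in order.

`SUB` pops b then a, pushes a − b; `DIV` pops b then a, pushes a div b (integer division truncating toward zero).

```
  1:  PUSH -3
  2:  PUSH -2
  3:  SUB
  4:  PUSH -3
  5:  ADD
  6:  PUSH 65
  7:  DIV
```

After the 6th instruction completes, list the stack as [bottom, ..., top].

PUSH -3  [-3]
PUSH -2  [-3, -2]
SUB      [-1]
PUSH -3  [-1, -3]
ADD      [-4]
PUSH 65  [-4, 65]

[-4, 65]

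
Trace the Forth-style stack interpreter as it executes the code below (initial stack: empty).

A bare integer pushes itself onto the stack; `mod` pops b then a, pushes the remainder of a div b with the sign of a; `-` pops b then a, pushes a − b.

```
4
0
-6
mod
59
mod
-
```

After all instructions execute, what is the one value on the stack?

4    4
0    4 0
-6   4 0 -6
mod  4 0
59   4 0 59
mod  4 0
-    4

4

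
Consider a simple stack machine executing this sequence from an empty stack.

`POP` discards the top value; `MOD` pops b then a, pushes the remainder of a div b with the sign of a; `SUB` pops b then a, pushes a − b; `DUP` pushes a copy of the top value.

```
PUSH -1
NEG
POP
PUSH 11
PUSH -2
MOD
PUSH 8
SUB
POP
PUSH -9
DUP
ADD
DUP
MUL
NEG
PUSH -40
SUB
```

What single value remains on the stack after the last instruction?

PUSH -1  -> -1
NEG      -> 1
POP      -> (empty)
PUSH 11  -> 11
PUSH -2  -> 11 -2
MOD      -> 1
PUSH 8   -> 1 8
SUB      -> -7
POP      -> (empty)
PUSH -9  -> -9
DUP      -> -9 -9
ADD      -> -18
DUP      -> -18 -18
MUL      -> 324
NEG      -> -324
PUSH -40 -> -324 -40
SUB      -> -284

-284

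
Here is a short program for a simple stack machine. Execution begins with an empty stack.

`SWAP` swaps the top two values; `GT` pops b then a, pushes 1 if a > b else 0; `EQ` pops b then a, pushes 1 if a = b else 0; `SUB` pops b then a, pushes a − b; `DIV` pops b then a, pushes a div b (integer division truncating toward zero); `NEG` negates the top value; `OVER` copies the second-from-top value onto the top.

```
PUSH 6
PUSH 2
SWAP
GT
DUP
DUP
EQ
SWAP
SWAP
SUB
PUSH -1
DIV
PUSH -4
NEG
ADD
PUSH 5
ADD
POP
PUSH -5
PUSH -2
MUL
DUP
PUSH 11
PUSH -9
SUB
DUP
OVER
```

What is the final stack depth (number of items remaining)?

PUSH 6  → [6]
PUSH 2  → [6, 2]
SWAP    → [2, 6]
GT      → [0]
DUP     → [0, 0]
DUP     → [0, 0, 0]
EQ      → [0, 1]
SWAP    → [1, 0]
SWAP    → [0, 1]
SUB     → [-1]
PUSH -1 → [-1, -1]
DIV     → [1]
PUSH -4 → [1, -4]
NEG     → [1, 4]
ADD     → [5]
PUSH 5  → [5, 5]
ADD     → [10]
POP     → []
PUSH -5 → [-5]
PUSH -2 → [-5, -2]
MUL     → [10]
DUP     → [10, 10]
PUSH 11 → [10, 10, 11]
PUSH -9 → [10, 10, 11, -9]
SUB     → [10, 10, 20]
DUP     → [10, 10, 20, 20]
OVER    → [10, 10, 20, 20, 20]

5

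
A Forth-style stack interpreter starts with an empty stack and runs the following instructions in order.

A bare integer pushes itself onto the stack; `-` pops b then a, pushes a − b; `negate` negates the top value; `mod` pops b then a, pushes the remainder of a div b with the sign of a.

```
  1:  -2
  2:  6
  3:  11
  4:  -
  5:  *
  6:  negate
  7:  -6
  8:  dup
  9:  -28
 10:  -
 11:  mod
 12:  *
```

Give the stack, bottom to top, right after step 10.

-2      -2
6       -2 6
11      -2 6 11
-       -2 -5
*       10
negate  -10
-6      -10 -6
dup     -10 -6 -6
-28     -10 -6 -6 -28
-       -10 -6 22

[-10, -6, 22]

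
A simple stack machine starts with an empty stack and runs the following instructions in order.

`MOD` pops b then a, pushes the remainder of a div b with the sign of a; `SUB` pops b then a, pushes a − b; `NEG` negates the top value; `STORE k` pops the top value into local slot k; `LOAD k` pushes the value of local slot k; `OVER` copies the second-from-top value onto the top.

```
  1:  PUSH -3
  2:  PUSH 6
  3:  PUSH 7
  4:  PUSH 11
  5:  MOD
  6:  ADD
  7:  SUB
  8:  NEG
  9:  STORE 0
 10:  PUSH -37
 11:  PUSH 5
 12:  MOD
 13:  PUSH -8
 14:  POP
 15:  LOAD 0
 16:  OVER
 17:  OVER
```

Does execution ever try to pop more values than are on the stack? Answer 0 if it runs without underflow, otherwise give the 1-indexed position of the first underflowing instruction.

PUSH -3   [-3]
PUSH 6    [-3, 6]
PUSH 7    [-3, 6, 7]
PUSH 11   [-3, 6, 7, 11]
MOD       [-3, 6, 7]
ADD       [-3, 13]
SUB       [-16]
NEG       [16]
STORE 0   []
PUSH -37  [-37]
PUSH 5    [-37, 5]
MOD       [-2]
PUSH -8   [-2, -8]
POP       [-2]
LOAD 0    [-2, 16]
OVER      [-2, 16, -2]
OVER      [-2, 16, -2, 16]

0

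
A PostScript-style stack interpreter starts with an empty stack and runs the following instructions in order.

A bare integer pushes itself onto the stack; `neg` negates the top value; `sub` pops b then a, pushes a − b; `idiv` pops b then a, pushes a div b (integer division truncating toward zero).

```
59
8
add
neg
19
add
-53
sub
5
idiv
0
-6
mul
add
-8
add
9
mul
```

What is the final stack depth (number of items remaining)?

59   → 59
8    → 59 8
add  → 67
neg  → -67
19   → -67 19
add  → -48
-53  → -48 -53
sub  → 5
5    → 5 5
idiv → 1
0    → 1 0
-6   → 1 0 -6
mul  → 1 0
add  → 1
-8   → 1 -8
add  → -7
9    → -7 9
mul  → -63

1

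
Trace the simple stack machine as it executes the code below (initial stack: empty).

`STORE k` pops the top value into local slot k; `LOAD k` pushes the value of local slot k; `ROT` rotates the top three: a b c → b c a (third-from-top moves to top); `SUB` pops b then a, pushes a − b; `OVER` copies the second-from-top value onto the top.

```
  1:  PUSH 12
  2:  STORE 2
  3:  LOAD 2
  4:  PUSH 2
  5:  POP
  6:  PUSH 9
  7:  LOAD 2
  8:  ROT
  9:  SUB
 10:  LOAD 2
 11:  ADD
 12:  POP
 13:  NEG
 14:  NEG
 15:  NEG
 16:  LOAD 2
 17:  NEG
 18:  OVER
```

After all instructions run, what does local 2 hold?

12

PUSH 12 -> [12]
STORE 2 -> []
LOAD 2  -> [12]
PUSH 2  -> [12, 2]
POP     -> [12]
PUSH 9  -> [12, 9]
LOAD 2  -> [12, 9, 12]
ROT     -> [9, 12, 12]
SUB     -> [9, 0]
LOAD 2  -> [9, 0, 12]
ADD     -> [9, 12]
POP     -> [9]
NEG     -> [-9]
NEG     -> [9]
NEG     -> [-9]
LOAD 2  -> [-9, 12]
NEG     -> [-9, -12]
OVER    -> [-9, -12, -9]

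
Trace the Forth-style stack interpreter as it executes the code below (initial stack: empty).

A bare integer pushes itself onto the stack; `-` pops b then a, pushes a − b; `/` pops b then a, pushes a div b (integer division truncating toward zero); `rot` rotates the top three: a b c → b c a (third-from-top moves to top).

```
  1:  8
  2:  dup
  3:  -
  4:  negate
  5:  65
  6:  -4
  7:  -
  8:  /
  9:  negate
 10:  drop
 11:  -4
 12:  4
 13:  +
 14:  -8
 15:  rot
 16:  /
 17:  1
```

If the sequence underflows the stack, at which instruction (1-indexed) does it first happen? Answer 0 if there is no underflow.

15

8      : 8
dup    : 8 8
-      : 0
negate : 0
65     : 0 65
-4     : 0 65 -4
-      : 0 69
/      : 0
negate : 0
drop   : (empty)
-4     : -4
4      : -4 4
+      : 0
-8     : 0 -8
rot  — needs 3 operands, stack has 2 → underflow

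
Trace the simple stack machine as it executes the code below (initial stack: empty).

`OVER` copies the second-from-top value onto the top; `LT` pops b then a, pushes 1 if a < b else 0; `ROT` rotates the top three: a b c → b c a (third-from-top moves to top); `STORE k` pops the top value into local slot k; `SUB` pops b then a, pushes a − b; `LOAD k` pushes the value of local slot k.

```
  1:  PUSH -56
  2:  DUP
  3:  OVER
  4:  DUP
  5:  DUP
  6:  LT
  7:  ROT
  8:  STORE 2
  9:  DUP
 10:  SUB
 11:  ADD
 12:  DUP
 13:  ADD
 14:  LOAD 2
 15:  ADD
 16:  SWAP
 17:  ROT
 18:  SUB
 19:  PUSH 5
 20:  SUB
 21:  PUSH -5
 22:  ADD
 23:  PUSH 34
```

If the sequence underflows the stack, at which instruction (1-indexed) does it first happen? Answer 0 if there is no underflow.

PUSH -56  -56
DUP       -56 -56
OVER      -56 -56 -56
DUP       -56 -56 -56 -56
DUP       -56 -56 -56 -56 -56
LT        -56 -56 -56 0
ROT       -56 -56 0 -56
STORE 2   -56 -56 0
DUP       -56 -56 0 0
SUB       -56 -56 0
ADD       -56 -56
DUP       -56 -56 -56
ADD       -56 -112
LOAD 2    -56 -112 -56
ADD       -56 -168
SWAP      -168 -56
ROT  — needs 3 operands, stack has 2 → underflow

17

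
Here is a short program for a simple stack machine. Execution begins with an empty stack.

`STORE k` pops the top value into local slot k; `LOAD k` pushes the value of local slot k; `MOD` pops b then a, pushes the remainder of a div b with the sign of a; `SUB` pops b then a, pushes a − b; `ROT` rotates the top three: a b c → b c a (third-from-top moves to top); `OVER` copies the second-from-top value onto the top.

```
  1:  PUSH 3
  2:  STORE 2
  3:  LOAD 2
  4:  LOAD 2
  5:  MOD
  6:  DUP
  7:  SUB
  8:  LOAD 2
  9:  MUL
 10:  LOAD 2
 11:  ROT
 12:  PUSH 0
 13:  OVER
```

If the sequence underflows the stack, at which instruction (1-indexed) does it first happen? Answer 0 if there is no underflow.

11

PUSH 3  : [3]
STORE 2 : []
LOAD 2  : [3]
LOAD 2  : [3, 3]
MOD     : [0]
DUP     : [0, 0]
SUB     : [0]
LOAD 2  : [0, 3]
MUL     : [0]
LOAD 2  : [0, 3]
ROT  — needs 3 operands, stack has 2 → underflow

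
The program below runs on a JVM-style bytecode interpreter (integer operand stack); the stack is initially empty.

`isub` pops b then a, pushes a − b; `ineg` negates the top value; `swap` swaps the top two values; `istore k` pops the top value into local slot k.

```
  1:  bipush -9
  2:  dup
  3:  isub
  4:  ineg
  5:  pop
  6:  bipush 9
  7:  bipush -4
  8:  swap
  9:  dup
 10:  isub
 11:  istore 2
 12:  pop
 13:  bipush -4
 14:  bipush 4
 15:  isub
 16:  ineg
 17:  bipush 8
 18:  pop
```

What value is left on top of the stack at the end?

bipush -9 -> -9
dup       -> -9 -9
isub      -> 0
ineg      -> 0
pop       -> (empty)
bipush 9  -> 9
bipush -4 -> 9 -4
swap      -> -4 9
dup       -> -4 9 9
isub      -> -4 0
istore 2  -> -4
pop       -> (empty)
bipush -4 -> -4
bipush 4  -> -4 4
isub      -> -8
ineg      -> 8
bipush 8  -> 8 8
pop       -> 8

8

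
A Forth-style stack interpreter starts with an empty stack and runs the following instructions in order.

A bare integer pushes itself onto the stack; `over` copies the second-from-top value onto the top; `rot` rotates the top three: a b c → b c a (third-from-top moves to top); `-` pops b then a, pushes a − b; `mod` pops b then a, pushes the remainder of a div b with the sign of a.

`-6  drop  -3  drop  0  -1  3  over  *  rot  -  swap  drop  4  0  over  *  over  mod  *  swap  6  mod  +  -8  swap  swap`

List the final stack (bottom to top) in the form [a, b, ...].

-6   -> [-6]
drop -> []
-3   -> [-3]
drop -> []
0    -> [0]
-1   -> [0, -1]
3    -> [0, -1, 3]
over -> [0, -1, 3, -1]
*    -> [0, -1, -3]
rot  -> [-1, -3, 0]
-    -> [-1, -3]
swap -> [-3, -1]
drop -> [-3]
4    -> [-3, 4]
0    -> [-3, 4, 0]
over -> [-3, 4, 0, 4]
*    -> [-3, 4, 0]
over -> [-3, 4, 0, 4]
mod  -> [-3, 4, 0]
*    -> [-3, 0]
swap -> [0, -3]
6    -> [0, -3, 6]
mod  -> [0, -3]
+    -> [-3]
-8   -> [-3, -8]
swap -> [-8, -3]
swap -> [-3, -8]

[-3, -8]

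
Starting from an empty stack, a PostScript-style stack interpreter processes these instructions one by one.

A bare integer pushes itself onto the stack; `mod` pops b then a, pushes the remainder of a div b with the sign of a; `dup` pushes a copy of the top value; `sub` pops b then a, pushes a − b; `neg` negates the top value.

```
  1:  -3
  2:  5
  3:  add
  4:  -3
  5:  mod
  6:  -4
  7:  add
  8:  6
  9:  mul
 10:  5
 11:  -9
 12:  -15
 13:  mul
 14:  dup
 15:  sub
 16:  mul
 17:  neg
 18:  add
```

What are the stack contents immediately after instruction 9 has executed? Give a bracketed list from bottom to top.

-3  → [-3]
5   → [-3, 5]
add → [2]
-3  → [2, -3]
mod → [2]
-4  → [2, -4]
add → [-2]
6   → [-2, 6]
mul → [-12]

[-12]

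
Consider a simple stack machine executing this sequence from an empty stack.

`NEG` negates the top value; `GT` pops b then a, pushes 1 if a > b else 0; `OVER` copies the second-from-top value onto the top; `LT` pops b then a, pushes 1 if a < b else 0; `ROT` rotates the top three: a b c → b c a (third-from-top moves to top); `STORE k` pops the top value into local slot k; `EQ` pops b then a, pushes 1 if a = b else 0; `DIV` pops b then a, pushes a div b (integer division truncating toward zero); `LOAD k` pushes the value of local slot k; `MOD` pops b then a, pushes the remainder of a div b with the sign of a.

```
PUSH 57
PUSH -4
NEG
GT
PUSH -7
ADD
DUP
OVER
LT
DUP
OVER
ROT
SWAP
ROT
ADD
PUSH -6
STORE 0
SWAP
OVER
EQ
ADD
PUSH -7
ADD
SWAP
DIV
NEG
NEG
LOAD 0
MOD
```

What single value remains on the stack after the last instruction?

1

PUSH 57 -> [57]
PUSH -4 -> [57, -4]
NEG     -> [57, 4]
GT      -> [1]
PUSH -7 -> [1, -7]
ADD     -> [-6]
DUP     -> [-6, -6]
OVER    -> [-6, -6, -6]
LT      -> [-6, 0]
DUP     -> [-6, 0, 0]
OVER    -> [-6, 0, 0, 0]
ROT     -> [-6, 0, 0, 0]
SWAP    -> [-6, 0, 0, 0]
ROT     -> [-6, 0, 0, 0]
ADD     -> [-6, 0, 0]
PUSH -6 -> [-6, 0, 0, -6]
STORE 0 -> [-6, 0, 0]
SWAP    -> [-6, 0, 0]
OVER    -> [-6, 0, 0, 0]
EQ      -> [-6, 0, 1]
ADD     -> [-6, 1]
PUSH -7 -> [-6, 1, -7]
ADD     -> [-6, -6]
SWAP    -> [-6, -6]
DIV     -> [1]
NEG     -> [-1]
NEG     -> [1]
LOAD 0  -> [1, -6]
MOD     -> [1]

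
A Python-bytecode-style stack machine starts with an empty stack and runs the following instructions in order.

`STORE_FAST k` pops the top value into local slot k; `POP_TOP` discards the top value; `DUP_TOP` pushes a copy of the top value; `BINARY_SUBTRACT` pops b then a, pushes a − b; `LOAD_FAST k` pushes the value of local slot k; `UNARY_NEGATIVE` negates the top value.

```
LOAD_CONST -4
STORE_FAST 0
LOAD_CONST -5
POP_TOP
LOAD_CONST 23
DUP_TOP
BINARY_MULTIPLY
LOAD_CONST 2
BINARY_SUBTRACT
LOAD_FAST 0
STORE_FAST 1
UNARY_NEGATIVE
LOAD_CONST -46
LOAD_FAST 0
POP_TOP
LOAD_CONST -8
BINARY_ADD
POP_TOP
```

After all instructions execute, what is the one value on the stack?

-527

LOAD_CONST -4   : [-4]
STORE_FAST 0    : []
LOAD_CONST -5   : [-5]
POP_TOP         : []
LOAD_CONST 23   : [23]
DUP_TOP         : [23, 23]
BINARY_MULTIPLY : [529]
LOAD_CONST 2    : [529, 2]
BINARY_SUBTRACT : [527]
LOAD_FAST 0     : [527, -4]
STORE_FAST 1    : [527]
UNARY_NEGATIVE  : [-527]
LOAD_CONST -46  : [-527, -46]
LOAD_FAST 0     : [-527, -46, -4]
POP_TOP         : [-527, -46]
LOAD_CONST -8   : [-527, -46, -8]
BINARY_ADD      : [-527, -54]
POP_TOP         : [-527]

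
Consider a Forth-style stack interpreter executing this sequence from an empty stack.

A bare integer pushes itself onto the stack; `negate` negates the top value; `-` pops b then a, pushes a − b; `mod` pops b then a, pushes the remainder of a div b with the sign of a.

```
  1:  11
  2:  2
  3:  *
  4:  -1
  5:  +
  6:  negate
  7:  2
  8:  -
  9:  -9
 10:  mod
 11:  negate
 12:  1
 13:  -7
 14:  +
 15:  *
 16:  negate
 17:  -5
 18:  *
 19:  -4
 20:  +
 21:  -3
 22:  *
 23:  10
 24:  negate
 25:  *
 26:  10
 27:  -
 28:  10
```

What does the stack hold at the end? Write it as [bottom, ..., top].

11     → [11]
2      → [11, 2]
*      → [22]
-1     → [22, -1]
+      → [21]
negate → [-21]
2      → [-21, 2]
-      → [-23]
-9     → [-23, -9]
mod    → [-5]
negate → [5]
1      → [5, 1]
-7     → [5, 1, -7]
+      → [5, -6]
*      → [-30]
negate → [30]
-5     → [30, -5]
*      → [-150]
-4     → [-150, -4]
+      → [-154]
-3     → [-154, -3]
*      → [462]
10     → [462, 10]
negate → [462, -10]
*      → [-4620]
10     → [-4620, 10]
-      → [-4630]
10     → [-4630, 10]

[-4630, 10]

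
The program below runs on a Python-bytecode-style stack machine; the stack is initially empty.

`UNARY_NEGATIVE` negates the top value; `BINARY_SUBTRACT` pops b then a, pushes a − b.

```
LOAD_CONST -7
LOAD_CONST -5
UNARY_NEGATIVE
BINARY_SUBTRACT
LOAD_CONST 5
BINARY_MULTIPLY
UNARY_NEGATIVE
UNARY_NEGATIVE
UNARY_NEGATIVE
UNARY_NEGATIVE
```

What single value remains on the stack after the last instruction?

LOAD_CONST -7   : -7
LOAD_CONST -5   : -7 -5
UNARY_NEGATIVE  : -7 5
BINARY_SUBTRACT : -12
LOAD_CONST 5    : -12 5
BINARY_MULTIPLY : -60
UNARY_NEGATIVE  : 60
UNARY_NEGATIVE  : -60
UNARY_NEGATIVE  : 60
UNARY_NEGATIVE  : -60

-60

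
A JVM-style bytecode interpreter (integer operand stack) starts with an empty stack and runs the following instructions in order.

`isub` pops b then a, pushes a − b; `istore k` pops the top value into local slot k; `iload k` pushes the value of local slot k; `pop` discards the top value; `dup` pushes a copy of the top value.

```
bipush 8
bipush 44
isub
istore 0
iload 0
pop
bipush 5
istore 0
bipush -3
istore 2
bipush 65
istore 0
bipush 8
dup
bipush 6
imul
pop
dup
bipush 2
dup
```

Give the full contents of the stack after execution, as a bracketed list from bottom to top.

bipush 8  : [8]
bipush 44 : [8, 44]
isub      : [-36]
istore 0  : []
iload 0   : [-36]
pop       : []
bipush 5  : [5]
istore 0  : []
bipush -3 : [-3]
istore 2  : []
bipush 65 : [65]
istore 0  : []
bipush 8  : [8]
dup       : [8, 8]
bipush 6  : [8, 8, 6]
imul      : [8, 48]
pop       : [8]
dup       : [8, 8]
bipush 2  : [8, 8, 2]
dup       : [8, 8, 2, 2]

[8, 8, 2, 2]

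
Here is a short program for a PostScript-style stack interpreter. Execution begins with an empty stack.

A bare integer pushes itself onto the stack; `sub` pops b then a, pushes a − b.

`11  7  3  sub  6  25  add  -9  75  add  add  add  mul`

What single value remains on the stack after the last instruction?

11   11
7    11 7
3    11 7 3
sub  11 4
6    11 4 6
25   11 4 6 25
add  11 4 31
-9   11 4 31 -9
75   11 4 31 -9 75
add  11 4 31 66
add  11 4 97
add  11 101
mul  1111

1111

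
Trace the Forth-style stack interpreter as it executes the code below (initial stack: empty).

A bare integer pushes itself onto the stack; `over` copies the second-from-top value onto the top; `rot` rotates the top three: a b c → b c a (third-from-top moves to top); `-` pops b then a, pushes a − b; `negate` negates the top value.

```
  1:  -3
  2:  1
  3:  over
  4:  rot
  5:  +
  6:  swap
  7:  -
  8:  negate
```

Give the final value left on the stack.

7

-3     → -3
1      → -3 1
over   → -3 1 -3
rot    → 1 -3 -3
+      → 1 -6
swap   → -6 1
-      → -7
negate → 7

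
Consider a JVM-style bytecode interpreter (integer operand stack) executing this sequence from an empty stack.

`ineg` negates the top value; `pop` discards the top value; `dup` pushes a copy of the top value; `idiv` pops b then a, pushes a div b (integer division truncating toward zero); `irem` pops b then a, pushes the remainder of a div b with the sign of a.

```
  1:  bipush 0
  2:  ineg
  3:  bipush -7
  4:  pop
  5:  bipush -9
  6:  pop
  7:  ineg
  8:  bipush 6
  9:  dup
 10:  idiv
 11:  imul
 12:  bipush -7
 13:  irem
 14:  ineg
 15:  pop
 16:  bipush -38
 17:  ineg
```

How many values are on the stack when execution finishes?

1

bipush 0   : [0]
ineg       : [0]
bipush -7  : [0, -7]
pop        : [0]
bipush -9  : [0, -9]
pop        : [0]
ineg       : [0]
bipush 6   : [0, 6]
dup        : [0, 6, 6]
idiv       : [0, 1]
imul       : [0]
bipush -7  : [0, -7]
irem       : [0]
ineg       : [0]
pop        : []
bipush -38 : [-38]
ineg       : [38]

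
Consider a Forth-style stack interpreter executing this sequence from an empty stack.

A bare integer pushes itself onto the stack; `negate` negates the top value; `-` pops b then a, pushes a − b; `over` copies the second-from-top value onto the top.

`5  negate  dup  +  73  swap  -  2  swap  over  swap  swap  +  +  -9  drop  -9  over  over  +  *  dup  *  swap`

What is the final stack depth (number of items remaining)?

5      → [5]
negate → [-5]
dup    → [-5, -5]
+      → [-10]
73     → [-10, 73]
swap   → [73, -10]
-      → [83]
2      → [83, 2]
swap   → [2, 83]
over   → [2, 83, 2]
swap   → [2, 2, 83]
swap   → [2, 83, 2]
+      → [2, 85]
+      → [87]
-9     → [87, -9]
drop   → [87]
-9     → [87, -9]
over   → [87, -9, 87]
over   → [87, -9, 87, -9]
+      → [87, -9, 78]
*      → [87, -702]
dup    → [87, -702, -702]
*      → [87, 492804]
swap   → [492804, 87]

2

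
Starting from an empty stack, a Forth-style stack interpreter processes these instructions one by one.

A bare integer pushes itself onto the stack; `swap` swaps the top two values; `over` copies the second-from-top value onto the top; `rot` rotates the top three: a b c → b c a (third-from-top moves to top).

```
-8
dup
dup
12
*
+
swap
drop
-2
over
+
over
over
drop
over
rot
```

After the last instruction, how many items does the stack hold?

4

-8   : [-8]
dup  : [-8, -8]
dup  : [-8, -8, -8]
12   : [-8, -8, -8, 12]
*    : [-8, -8, -96]
+    : [-8, -104]
swap : [-104, -8]
drop : [-104]
-2   : [-104, -2]
over : [-104, -2, -104]
+    : [-104, -106]
over : [-104, -106, -104]
over : [-104, -106, -104, -106]
drop : [-104, -106, -104]
over : [-104, -106, -104, -106]
rot  : [-104, -104, -106, -106]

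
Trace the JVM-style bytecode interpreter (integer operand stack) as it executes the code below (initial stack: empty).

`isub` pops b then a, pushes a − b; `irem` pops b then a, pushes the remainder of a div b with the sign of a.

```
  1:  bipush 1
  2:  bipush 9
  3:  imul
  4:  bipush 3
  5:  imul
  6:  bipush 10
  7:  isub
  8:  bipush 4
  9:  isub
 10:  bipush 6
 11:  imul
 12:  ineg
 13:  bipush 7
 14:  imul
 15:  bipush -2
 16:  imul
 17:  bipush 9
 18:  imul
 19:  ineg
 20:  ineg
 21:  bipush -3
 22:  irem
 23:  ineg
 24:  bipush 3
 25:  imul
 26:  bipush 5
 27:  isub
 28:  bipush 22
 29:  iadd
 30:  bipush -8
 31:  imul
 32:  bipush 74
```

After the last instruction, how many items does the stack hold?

bipush 1   1
bipush 9   1 9
imul       9
bipush 3   9 3
imul       27
bipush 10  27 10
isub       17
bipush 4   17 4
isub       13
bipush 6   13 6
imul       78
ineg       -78
bipush 7   -78 7
imul       -546
bipush -2  -546 -2
imul       1092
bipush 9   1092 9
imul       9828
ineg       -9828
ineg       9828
bipush -3  9828 -3
irem       0
ineg       0
bipush 3   0 3
imul       0
bipush 5   0 5
isub       -5
bipush 22  -5 22
iadd       17
bipush -8  17 -8
imul       -136
bipush 74  -136 74

2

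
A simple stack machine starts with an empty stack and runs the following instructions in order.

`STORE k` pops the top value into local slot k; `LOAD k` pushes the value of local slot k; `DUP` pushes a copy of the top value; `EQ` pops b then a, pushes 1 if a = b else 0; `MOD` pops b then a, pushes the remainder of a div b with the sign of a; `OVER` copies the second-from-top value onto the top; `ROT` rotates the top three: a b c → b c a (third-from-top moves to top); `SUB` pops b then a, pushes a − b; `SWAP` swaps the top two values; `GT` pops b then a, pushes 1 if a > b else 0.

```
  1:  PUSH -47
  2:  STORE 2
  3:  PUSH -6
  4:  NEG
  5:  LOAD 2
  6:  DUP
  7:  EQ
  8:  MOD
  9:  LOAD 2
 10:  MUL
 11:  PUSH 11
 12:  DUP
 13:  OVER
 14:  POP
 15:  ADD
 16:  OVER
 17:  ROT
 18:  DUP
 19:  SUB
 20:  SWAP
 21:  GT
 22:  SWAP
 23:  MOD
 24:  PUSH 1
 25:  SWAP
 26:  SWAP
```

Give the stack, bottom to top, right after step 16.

PUSH -47 → [-47]
STORE 2  → []
PUSH -6  → [-6]
NEG      → [6]
LOAD 2   → [6, -47]
DUP      → [6, -47, -47]
EQ       → [6, 1]
MOD      → [0]
LOAD 2   → [0, -47]
MUL      → [0]
PUSH 11  → [0, 11]
DUP      → [0, 11, 11]
OVER     → [0, 11, 11, 11]
POP      → [0, 11, 11]
ADD      → [0, 22]
OVER     → [0, 22, 0]

[0, 22, 0]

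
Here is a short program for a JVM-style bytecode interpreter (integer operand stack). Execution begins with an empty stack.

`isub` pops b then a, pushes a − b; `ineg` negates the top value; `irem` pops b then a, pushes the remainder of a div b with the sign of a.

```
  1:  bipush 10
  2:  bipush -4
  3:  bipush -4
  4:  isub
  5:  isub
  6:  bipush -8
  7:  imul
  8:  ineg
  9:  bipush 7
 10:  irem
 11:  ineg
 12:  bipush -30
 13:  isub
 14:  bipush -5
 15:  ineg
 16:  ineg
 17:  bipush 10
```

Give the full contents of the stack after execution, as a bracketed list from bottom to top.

bipush 10  -> [10]
bipush -4  -> [10, -4]
bipush -4  -> [10, -4, -4]
isub       -> [10, 0]
isub       -> [10]
bipush -8  -> [10, -8]
imul       -> [-80]
ineg       -> [80]
bipush 7   -> [80, 7]
irem       -> [3]
ineg       -> [-3]
bipush -30 -> [-3, -30]
isub       -> [27]
bipush -5  -> [27, -5]
ineg       -> [27, 5]
ineg       -> [27, -5]
bipush 10  -> [27, -5, 10]

[27, -5, 10]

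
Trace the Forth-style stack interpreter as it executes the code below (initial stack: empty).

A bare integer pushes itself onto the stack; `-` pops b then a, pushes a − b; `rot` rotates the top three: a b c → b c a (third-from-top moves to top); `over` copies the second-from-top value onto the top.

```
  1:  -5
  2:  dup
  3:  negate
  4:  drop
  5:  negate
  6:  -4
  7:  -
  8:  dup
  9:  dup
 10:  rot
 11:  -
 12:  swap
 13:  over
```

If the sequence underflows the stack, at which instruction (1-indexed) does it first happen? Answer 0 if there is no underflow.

0

-5     : -5
dup    : -5 -5
negate : -5 5
drop   : -5
negate : 5
-4     : 5 -4
-      : 9
dup    : 9 9
dup    : 9 9 9
rot    : 9 9 9
-      : 9 0
swap   : 0 9
over   : 0 9 0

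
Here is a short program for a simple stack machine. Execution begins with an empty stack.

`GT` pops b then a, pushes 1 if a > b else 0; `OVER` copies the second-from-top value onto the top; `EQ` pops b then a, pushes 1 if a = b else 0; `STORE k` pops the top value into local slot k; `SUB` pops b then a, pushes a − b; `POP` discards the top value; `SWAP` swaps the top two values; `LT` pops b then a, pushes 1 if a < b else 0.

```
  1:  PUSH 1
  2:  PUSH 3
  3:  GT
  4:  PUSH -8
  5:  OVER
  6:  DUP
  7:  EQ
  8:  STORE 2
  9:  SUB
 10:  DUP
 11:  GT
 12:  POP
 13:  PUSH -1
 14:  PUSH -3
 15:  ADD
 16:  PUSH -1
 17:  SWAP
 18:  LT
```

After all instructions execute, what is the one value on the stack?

PUSH 1  -> [1]
PUSH 3  -> [1, 3]
GT      -> [0]
PUSH -8 -> [0, -8]
OVER    -> [0, -8, 0]
DUP     -> [0, -8, 0, 0]
EQ      -> [0, -8, 1]
STORE 2 -> [0, -8]
SUB     -> [8]
DUP     -> [8, 8]
GT      -> [0]
POP     -> []
PUSH -1 -> [-1]
PUSH -3 -> [-1, -3]
ADD     -> [-4]
PUSH -1 -> [-4, -1]
SWAP    -> [-1, -4]
LT      -> [0]

0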